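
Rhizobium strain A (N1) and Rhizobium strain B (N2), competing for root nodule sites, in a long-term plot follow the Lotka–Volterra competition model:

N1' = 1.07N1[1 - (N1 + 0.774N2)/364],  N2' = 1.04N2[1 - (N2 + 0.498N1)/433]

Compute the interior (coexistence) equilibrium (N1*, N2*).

N1* ≈ 47, N2* ≈ 410

Setting both brackets to zero gives the nullclines N1 + 0.774N2 = 364 and 0.498N1 + N2 = 433.
Substituting N2 = 433 - 0.498N1 into the first: N1(1 - 0.774·0.498) = 364 - 0.774·433.
So N1* = 28.9/0.615 = 47, and then N2* = 433 - 0.498·47 = 410.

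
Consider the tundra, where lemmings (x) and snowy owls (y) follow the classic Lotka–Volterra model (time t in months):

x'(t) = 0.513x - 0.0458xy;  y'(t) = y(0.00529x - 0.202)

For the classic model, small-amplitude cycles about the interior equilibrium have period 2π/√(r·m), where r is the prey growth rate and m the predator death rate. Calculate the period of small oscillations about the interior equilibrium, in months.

T ≈ 19.5 months

Here r = 0.513 and m = 0.202, so r·m = 0.104.
ω = √0.104 = 0.322 per month, hence T = 2π/ω ≈ 19.5 months.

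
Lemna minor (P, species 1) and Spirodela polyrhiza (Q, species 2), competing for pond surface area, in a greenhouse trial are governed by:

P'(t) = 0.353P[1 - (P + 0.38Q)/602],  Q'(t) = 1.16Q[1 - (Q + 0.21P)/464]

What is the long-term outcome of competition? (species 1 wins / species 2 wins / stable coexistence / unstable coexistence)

stable coexistence

Compare the nullcline intercepts: K1/α12 = 602/0.38 = 1580 > K2 = 464; K2/α21 = 464/0.21 = 2210 > K1 = 602.
Since both inequalities hold, each species can invade when rare, so the interior equilibrium is stable.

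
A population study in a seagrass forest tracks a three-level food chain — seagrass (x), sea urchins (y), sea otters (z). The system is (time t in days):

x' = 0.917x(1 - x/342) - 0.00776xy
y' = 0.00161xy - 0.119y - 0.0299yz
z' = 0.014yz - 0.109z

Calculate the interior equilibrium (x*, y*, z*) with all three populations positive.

x* ≈ 319, y* ≈ 7.79, z* ≈ 13.2

From dz/dt = 0: 0.014y* = 0.109, so y* = 7.79.
From dx/dt = 0: 0.917(1 - x*/342) = 0.00776·7.79, giving x* = 342·(1 - 0.0659) = 319.
From dy/dt = 0: 0.00161·319 - 0.119 = 0.0299z*, so z* = 0.395/0.0299 = 13.2.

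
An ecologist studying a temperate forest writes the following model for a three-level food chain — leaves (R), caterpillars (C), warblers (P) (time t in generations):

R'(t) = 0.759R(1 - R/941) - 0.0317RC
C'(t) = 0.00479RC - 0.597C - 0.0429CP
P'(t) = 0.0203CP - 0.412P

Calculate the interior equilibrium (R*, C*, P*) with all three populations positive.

R* ≈ 143, C* ≈ 20.3, P* ≈ 2.09

From dP/dt = 0: 0.0203C* = 0.412, so C* = 20.3.
From dR/dt = 0: 0.759(1 - R*/941) = 0.0317·20.3, giving R* = 941·(1 - 0.848) = 143.
From dC/dt = 0: 0.00479·143 - 0.597 = 0.0429P*, so P* = 0.0897/0.0429 = 2.09.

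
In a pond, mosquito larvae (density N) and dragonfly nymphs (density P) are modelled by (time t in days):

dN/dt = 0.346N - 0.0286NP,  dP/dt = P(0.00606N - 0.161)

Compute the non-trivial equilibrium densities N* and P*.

N* ≈ 26.6, P* ≈ 12.1

Set dP/dt = 0 with P > 0: 0.00606N - 0.161 = 0, so N* = 0.161/0.00606 = 26.6.
Set dN/dt = 0 with N > 0: 0.346 - 0.0286P = 0, so P* = 0.346/0.0286 = 12.1.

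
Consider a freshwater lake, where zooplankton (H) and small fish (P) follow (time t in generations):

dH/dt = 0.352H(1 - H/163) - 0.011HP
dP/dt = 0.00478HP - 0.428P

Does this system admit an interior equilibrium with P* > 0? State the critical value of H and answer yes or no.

The predator equation gives dP/dt > 0 only when H > 0.428/0.00478 = 89.5.
Without the predator, H → K = 163. Since 163 > 89.5, the predator can invade and persist.

Threshold H = 89.5; K > 89.5, so yes, the predator persists.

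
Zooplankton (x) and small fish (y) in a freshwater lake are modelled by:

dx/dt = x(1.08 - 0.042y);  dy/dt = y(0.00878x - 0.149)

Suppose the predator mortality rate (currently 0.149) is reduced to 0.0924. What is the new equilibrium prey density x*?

x* ≈ 10.5

At the interior fixed point, setting dy/dt = 0 with y > 0 fixes x* = (predator death rate)/(xy coefficient) — independent of the other coefficients.
With the change, x* = 0.0924/0.00878 = 10.5; it falls from 17.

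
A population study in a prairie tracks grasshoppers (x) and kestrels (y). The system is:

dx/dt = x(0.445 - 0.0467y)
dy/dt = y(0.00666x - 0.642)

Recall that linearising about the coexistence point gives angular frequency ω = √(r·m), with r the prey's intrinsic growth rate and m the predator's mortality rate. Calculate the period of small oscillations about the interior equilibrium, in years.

T ≈ 11.8 years

Here r = 0.445 and m = 0.642, so r·m = 0.286.
ω = √0.286 = 0.534 per year, hence T = 2π/ω ≈ 11.8 years.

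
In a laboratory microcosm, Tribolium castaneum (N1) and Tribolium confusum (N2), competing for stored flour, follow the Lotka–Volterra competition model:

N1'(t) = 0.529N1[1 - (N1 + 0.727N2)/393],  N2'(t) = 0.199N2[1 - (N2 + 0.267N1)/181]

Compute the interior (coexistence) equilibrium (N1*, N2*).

Setting both brackets to zero gives the nullclines N1 + 0.727N2 = 393 and 0.267N1 + N2 = 181.
Substituting N2 = 181 - 0.267N1 into the first: N1(1 - 0.727·0.267) = 393 - 0.727·181.
So N1* = 261/0.806 = 324, and then N2* = 181 - 0.267·324 = 94.4.

N1* ≈ 324, N2* ≈ 94.4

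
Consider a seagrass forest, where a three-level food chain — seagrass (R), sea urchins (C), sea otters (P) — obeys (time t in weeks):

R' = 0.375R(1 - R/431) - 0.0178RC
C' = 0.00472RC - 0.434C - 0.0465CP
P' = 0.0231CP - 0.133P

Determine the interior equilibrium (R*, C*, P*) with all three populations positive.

R* ≈ 313, C* ≈ 5.76, P* ≈ 22.5

From dP/dt = 0: 0.0231C* = 0.133, so C* = 5.76.
From dR/dt = 0: 0.375(1 - R*/431) = 0.0178·5.76, giving R* = 431·(1 - 0.273) = 313.
From dC/dt = 0: 0.00472·313 - 0.434 = 0.0465P*, so P* = 1.04/0.0465 = 22.5.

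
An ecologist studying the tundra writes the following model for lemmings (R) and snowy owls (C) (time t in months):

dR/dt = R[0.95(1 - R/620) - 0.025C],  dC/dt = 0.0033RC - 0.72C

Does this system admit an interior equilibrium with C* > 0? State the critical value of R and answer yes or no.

Threshold R = 218; K > 218, so yes, the predator persists.

The predator equation gives dC/dt > 0 only when R > 0.72/0.0033 = 218.
Without the predator, R → K = 620. Since 620 > 218, the predator can invade and persist.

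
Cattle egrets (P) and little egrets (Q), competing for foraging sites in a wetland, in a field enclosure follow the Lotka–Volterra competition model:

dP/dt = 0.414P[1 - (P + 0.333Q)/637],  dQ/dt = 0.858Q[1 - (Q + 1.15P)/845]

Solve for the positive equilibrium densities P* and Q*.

Setting both brackets to zero gives the nullclines P + 0.333Q = 637 and 1.15P + Q = 845.
Substituting Q = 845 - 1.15P into the first: P(1 - 0.333·1.15) = 637 - 0.333·845.
So P* = 356/0.617 = 576, and then Q* = 845 - 1.15·576 = 182.

P* ≈ 576, Q* ≈ 182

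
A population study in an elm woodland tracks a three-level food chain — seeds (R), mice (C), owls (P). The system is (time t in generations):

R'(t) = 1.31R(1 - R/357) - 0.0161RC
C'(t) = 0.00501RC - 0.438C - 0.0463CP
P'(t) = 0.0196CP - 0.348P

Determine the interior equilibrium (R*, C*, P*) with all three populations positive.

R* ≈ 279, C* ≈ 17.8, P* ≈ 20.7

From dP/dt = 0: 0.0196C* = 0.348, so C* = 17.8.
From dR/dt = 0: 1.31(1 - R*/357) = 0.0161·17.8, giving R* = 357·(1 - 0.218) = 279.
From dC/dt = 0: 0.00501·279 - 0.438 = 0.0463P*, so P* = 0.96/0.0463 = 20.7.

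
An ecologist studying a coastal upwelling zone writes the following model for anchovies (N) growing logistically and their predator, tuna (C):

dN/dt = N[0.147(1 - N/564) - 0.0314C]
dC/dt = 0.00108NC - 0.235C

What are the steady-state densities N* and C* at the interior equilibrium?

N* ≈ 218, C* ≈ 2.88

From dC/dt = 0 with C > 0: 0.00108N* = 0.235, so N* = 218.
Substitute into dN/dt = 0: 0.147(1 - 218/564) = 0.0314C*.
The bracket is 0.614, giving C* = 0.0903/0.0314 = 2.88.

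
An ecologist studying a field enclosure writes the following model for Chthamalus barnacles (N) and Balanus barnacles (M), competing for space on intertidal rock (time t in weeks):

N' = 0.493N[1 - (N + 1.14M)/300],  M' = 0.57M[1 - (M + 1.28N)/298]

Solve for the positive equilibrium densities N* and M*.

N* ≈ 86.5, M* ≈ 187

Setting both brackets to zero gives the nullclines N + 1.14M = 300 and 1.28N + M = 298.
Substituting M = 298 - 1.28N into the first: N(1 - 1.14·1.28) = 300 - 1.14·298.
So N* = -39.7/-0.459 = 86.5, and then M* = 298 - 1.28·86.5 = 187.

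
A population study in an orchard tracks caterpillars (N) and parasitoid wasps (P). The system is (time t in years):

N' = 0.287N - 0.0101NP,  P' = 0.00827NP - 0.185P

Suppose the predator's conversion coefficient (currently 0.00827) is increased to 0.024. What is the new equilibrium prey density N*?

N* ≈ 7.71

At the interior fixed point, setting dP/dt = 0 with P > 0 fixes N* = (predator death rate)/(NP coefficient) — independent of the other coefficients.
With the change, N* = 0.185/0.024 = 7.71; it falls from 22.4.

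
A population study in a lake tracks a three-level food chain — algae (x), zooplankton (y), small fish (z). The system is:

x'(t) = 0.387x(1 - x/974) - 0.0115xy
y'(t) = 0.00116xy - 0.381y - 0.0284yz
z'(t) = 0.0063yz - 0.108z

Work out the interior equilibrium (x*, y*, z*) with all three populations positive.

From dz/dt = 0: 0.0063y* = 0.108, so y* = 17.1.
From dx/dt = 0: 0.387(1 - x*/974) = 0.0115·17.1, giving x* = 974·(1 - 0.509) = 478.
From dy/dt = 0: 0.00116·478 - 0.381 = 0.0284z*, so z* = 0.173/0.0284 = 6.1.

x* ≈ 478, y* ≈ 17.1, z* ≈ 6.1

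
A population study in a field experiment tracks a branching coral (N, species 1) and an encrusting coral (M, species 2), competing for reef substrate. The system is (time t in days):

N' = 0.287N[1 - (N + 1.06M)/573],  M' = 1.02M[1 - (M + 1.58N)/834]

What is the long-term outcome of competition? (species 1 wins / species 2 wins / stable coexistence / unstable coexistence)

unstable coexistence (outcome depends on initial conditions)

Compare the nullcline intercepts: K1/α12 = 573/1.06 = 541 < K2 = 834; K2/α21 = 834/1.58 = 528 < K1 = 573.
Since both are reversed, neither can invade when rare; the interior point is a saddle.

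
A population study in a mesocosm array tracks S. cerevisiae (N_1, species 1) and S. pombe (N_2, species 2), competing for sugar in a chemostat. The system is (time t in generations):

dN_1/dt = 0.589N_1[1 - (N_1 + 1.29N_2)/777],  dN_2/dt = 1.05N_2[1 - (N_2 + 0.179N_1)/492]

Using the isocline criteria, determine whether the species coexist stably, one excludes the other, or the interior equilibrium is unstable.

Compare the nullcline intercepts: K1/α12 = 777/1.29 = 602 > K2 = 492; K2/α21 = 492/0.179 = 2750 > K1 = 777.
Since both inequalities hold, each species can invade when rare, so the interior equilibrium is stable.

stable coexistence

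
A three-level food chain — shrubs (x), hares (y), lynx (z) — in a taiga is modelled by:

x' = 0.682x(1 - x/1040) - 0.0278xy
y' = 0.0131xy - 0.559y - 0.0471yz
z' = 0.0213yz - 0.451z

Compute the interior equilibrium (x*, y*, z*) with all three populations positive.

x* ≈ 142, y* ≈ 21.2, z* ≈ 27.7

From dz/dt = 0: 0.0213y* = 0.451, so y* = 21.2.
From dx/dt = 0: 0.682(1 - x*/1040) = 0.0278·21.2, giving x* = 1040·(1 - 0.863) = 142.
From dy/dt = 0: 0.0131·142 - 0.559 = 0.0471z*, so z* = 1.31/0.0471 = 27.7.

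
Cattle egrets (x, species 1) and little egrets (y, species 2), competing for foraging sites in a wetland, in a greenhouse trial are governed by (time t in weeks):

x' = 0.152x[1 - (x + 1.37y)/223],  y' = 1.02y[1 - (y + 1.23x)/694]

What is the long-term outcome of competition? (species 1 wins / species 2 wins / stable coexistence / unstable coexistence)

Compare the nullcline intercepts: K1/α12 = 223/1.37 = 163 < K2 = 694; K2/α21 = 694/1.23 = 564 > K1 = 223.
Since the inequalities point opposite ways, species 2 can invade but species 1 cannot.

species 2 excludes species 1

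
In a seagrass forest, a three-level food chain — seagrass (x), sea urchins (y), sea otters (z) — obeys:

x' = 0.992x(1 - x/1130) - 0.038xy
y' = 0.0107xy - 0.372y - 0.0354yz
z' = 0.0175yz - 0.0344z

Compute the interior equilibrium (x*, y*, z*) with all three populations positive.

From dz/dt = 0: 0.0175y* = 0.0344, so y* = 1.97.
From dx/dt = 0: 0.992(1 - x*/1130) = 0.038·1.97, giving x* = 1130·(1 - 0.0753) = 1040.
From dy/dt = 0: 0.0107·1040 - 0.372 = 0.0354z*, so z* = 10.8/0.0354 = 305.

x* ≈ 1040, y* ≈ 1.97, z* ≈ 305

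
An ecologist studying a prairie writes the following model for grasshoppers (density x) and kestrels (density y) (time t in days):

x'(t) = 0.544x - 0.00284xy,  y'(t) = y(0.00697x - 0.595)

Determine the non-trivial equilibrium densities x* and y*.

Set dy/dt = 0 with y > 0: 0.00697x - 0.595 = 0, so x* = 0.595/0.00697 = 85.4.
Set dx/dt = 0 with x > 0: 0.544 - 0.00284y = 0, so y* = 0.544/0.00284 = 192.

x* ≈ 85.4, y* ≈ 192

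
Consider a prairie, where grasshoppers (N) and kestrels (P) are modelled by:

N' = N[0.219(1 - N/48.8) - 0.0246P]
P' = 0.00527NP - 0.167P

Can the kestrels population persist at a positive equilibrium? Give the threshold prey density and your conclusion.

Threshold N = 31.7; K > 31.7, so yes, the predator persists.

The predator equation gives dP/dt > 0 only when N > 0.167/0.00527 = 31.7.
Without the predator, N → K = 48.8. Since 48.8 > 31.7, the predator can invade and persist.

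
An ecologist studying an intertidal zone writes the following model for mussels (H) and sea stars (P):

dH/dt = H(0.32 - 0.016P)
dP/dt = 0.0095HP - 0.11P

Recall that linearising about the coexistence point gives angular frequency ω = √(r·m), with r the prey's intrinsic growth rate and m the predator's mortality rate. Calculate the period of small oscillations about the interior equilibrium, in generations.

Here r = 0.32 and m = 0.11, so r·m = 0.0352.
ω = √0.0352 = 0.188 per generation, hence T = 2π/ω ≈ 33.5 generations.

T ≈ 33.5 generations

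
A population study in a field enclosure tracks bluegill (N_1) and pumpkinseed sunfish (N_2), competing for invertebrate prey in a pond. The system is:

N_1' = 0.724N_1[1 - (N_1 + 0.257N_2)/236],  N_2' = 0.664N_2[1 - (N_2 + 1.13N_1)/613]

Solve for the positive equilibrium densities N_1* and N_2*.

N_1* ≈ 111, N_2* ≈ 488

Setting both brackets to zero gives the nullclines N_1 + 0.257N_2 = 236 and 1.13N_1 + N_2 = 613.
Substituting N_2 = 613 - 1.13N_1 into the first: N_1(1 - 0.257·1.13) = 236 - 0.257·613.
So N_1* = 78.5/0.71 = 111, and then N_2* = 613 - 1.13·111 = 488.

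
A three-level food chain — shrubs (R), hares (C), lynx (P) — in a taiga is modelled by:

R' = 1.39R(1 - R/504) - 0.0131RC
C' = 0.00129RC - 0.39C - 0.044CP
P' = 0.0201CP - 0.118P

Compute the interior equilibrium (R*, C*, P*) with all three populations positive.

R* ≈ 476, C* ≈ 5.87, P* ≈ 5.1

From dP/dt = 0: 0.0201C* = 0.118, so C* = 5.87.
From dR/dt = 0: 1.39(1 - R*/504) = 0.0131·5.87, giving R* = 504·(1 - 0.0553) = 476.
From dC/dt = 0: 0.00129·476 - 0.39 = 0.044P*, so P* = 0.224/0.044 = 5.1.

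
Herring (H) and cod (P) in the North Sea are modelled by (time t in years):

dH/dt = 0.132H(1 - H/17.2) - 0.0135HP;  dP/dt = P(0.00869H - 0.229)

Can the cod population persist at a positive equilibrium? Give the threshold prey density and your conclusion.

Threshold H = 26.4; K < 26.4, so no, the predator goes extinct.

The predator equation gives dP/dt > 0 only when H > 0.229/0.00869 = 26.4.
Without the predator, H → K = 17.2. Since 17.2 < 26.4, the predator cannot invade.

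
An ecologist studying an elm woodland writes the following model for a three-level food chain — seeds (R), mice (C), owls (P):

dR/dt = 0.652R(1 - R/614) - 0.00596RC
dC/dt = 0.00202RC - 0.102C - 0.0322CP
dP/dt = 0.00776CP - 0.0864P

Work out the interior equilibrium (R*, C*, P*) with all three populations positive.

R* ≈ 552, C* ≈ 11.1, P* ≈ 31.4

From dP/dt = 0: 0.00776C* = 0.0864, so C* = 11.1.
From dR/dt = 0: 0.652(1 - R*/614) = 0.00596·11.1, giving R* = 614·(1 - 0.102) = 552.
From dC/dt = 0: 0.00202·552 - 0.102 = 0.0322P*, so P* = 1.01/0.0322 = 31.4.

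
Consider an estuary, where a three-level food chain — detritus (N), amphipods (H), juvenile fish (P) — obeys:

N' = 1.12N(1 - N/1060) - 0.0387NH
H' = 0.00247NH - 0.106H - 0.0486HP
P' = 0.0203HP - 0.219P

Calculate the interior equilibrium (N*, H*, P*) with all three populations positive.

N* ≈ 665, H* ≈ 10.8, P* ≈ 31.6

From dP/dt = 0: 0.0203H* = 0.219, so H* = 10.8.
From dN/dt = 0: 1.12(1 - N*/1060) = 0.0387·10.8, giving N* = 1060·(1 - 0.373) = 665.
From dH/dt = 0: 0.00247·665 - 0.106 = 0.0486P*, so P* = 1.54/0.0486 = 31.6.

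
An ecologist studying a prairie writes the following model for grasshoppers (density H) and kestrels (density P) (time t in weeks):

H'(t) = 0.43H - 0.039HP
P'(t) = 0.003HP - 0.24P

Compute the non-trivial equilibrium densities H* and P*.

H* ≈ 80, P* ≈ 11

Set dP/dt = 0 with P > 0: 0.003H - 0.24 = 0, so H* = 0.24/0.003 = 80.
Set dH/dt = 0 with H > 0: 0.43 - 0.039P = 0, so P* = 0.43/0.039 = 11.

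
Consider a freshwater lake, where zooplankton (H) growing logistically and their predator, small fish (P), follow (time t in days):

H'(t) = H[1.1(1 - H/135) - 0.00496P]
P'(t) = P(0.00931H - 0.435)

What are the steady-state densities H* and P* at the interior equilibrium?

From dP/dt = 0 with P > 0: 0.00931H* = 0.435, so H* = 46.7.
Substitute into dH/dt = 0: 1.1(1 - 46.7/135) = 0.00496P*.
The bracket is 0.654, giving P* = 0.719/0.00496 = 145.

H* ≈ 46.7, P* ≈ 145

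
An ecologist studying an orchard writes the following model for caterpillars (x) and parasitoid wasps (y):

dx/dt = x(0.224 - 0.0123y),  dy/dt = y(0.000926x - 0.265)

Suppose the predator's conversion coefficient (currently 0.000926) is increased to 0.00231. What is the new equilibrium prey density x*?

x* ≈ 115

At the interior fixed point, setting dy/dt = 0 with y > 0 fixes x* = (predator death rate)/(xy coefficient) — independent of the other coefficients.
With the change, x* = 0.265/0.00231 = 115; it falls from 286.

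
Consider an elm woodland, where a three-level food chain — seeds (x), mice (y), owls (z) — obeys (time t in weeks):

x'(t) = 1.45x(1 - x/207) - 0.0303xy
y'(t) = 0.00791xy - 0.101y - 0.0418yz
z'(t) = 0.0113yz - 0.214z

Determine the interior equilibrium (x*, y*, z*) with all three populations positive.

x* ≈ 125, y* ≈ 18.9, z* ≈ 21.3

From dz/dt = 0: 0.0113y* = 0.214, so y* = 18.9.
From dx/dt = 0: 1.45(1 - x*/207) = 0.0303·18.9, giving x* = 207·(1 - 0.396) = 125.
From dy/dt = 0: 0.00791·125 - 0.101 = 0.0418z*, so z* = 0.888/0.0418 = 21.3.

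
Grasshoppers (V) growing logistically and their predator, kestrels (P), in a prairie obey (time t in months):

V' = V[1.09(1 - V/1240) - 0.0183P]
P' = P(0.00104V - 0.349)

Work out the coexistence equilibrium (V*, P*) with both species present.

From dP/dt = 0 with P > 0: 0.00104V* = 0.349, so V* = 336.
Substitute into dV/dt = 0: 1.09(1 - 336/1240) = 0.0183P*.
The bracket is 0.729, giving P* = 0.795/0.0183 = 43.4.

V* ≈ 336, P* ≈ 43.4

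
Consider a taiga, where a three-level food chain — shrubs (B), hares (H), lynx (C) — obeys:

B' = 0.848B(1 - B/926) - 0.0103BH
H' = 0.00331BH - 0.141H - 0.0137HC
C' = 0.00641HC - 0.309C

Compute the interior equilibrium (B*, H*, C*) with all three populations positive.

B* ≈ 384, H* ≈ 48.2, C* ≈ 82.4

From dC/dt = 0: 0.00641H* = 0.309, so H* = 48.2.
From dB/dt = 0: 0.848(1 - B*/926) = 0.0103·48.2, giving B* = 926·(1 - 0.586) = 384.
From dH/dt = 0: 0.00331·384 - 0.141 = 0.0137C*, so C* = 1.13/0.0137 = 82.4.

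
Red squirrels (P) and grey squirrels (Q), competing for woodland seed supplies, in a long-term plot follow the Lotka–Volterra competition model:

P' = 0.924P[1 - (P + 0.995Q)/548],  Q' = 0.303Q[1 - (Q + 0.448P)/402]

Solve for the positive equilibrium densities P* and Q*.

P* ≈ 267, Q* ≈ 282

Setting both brackets to zero gives the nullclines P + 0.995Q = 548 and 0.448P + Q = 402.
Substituting Q = 402 - 0.448P into the first: P(1 - 0.995·0.448) = 548 - 0.995·402.
So P* = 148/0.554 = 267, and then Q* = 402 - 0.448·267 = 282.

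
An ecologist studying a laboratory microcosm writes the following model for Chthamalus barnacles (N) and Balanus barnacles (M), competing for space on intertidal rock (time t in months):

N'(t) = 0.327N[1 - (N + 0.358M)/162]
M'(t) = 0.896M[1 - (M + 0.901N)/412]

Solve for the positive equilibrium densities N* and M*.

Setting both brackets to zero gives the nullclines N + 0.358M = 162 and 0.901N + M = 412.
Substituting M = 412 - 0.901N into the first: N(1 - 0.358·0.901) = 162 - 0.358·412.
So N* = 14.5/0.677 = 21.4, and then M* = 412 - 0.901·21.4 = 393.

N* ≈ 21.4, M* ≈ 393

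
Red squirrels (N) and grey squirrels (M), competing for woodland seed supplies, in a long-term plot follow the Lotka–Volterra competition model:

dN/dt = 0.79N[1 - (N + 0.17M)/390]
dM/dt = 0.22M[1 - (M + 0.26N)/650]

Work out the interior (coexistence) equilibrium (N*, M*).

N* ≈ 292, M* ≈ 574

Setting both brackets to zero gives the nullclines N + 0.17M = 390 and 0.26N + M = 650.
Substituting M = 650 - 0.26N into the first: N(1 - 0.17·0.26) = 390 - 0.17·650.
So N* = 280/0.956 = 292, and then M* = 650 - 0.26·292 = 574.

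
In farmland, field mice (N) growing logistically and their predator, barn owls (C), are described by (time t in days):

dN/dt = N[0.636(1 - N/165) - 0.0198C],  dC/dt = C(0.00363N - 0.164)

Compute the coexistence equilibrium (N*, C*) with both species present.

N* ≈ 45.2, C* ≈ 23.3

From dC/dt = 0 with C > 0: 0.00363N* = 0.164, so N* = 45.2.
Substitute into dN/dt = 0: 0.636(1 - 45.2/165) = 0.0198C*.
The bracket is 0.726, giving C* = 0.462/0.0198 = 23.3.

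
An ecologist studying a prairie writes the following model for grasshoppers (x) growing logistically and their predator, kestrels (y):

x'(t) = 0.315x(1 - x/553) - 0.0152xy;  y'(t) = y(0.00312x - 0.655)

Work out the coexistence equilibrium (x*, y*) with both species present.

From dy/dt = 0 with y > 0: 0.00312x* = 0.655, so x* = 210.
Substitute into dx/dt = 0: 0.315(1 - 210/553) = 0.0152y*.
The bracket is 0.62, giving y* = 0.195/0.0152 = 12.9.

x* ≈ 210, y* ≈ 12.9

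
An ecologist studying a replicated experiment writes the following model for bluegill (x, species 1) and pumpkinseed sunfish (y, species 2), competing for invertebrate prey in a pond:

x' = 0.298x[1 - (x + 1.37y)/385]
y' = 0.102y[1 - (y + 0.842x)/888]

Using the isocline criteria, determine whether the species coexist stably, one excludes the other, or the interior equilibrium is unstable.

Compare the nullcline intercepts: K1/α12 = 385/1.37 = 281 < K2 = 888; K2/α21 = 888/0.842 = 1050 > K1 = 385.
Since the inequalities point opposite ways, species 2 can invade but species 1 cannot.

species 2 excludes species 1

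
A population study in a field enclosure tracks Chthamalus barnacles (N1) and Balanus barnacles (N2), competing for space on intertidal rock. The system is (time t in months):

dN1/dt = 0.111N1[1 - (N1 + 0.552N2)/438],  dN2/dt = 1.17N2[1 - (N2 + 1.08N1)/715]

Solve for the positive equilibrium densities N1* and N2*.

N1* ≈ 107, N2* ≈ 599

Setting both brackets to zero gives the nullclines N1 + 0.552N2 = 438 and 1.08N1 + N2 = 715.
Substituting N2 = 715 - 1.08N1 into the first: N1(1 - 0.552·1.08) = 438 - 0.552·715.
So N1* = 43.3/0.404 = 107, and then N2* = 715 - 1.08·107 = 599.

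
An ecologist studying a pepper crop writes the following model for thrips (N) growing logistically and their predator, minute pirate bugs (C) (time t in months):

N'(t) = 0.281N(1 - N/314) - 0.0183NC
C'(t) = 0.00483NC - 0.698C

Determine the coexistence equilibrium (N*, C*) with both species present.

From dC/dt = 0 with C > 0: 0.00483N* = 0.698, so N* = 145.
Substitute into dN/dt = 0: 0.281(1 - 145/314) = 0.0183C*.
The bracket is 0.54, giving C* = 0.152/0.0183 = 8.29.

N* ≈ 145, C* ≈ 8.29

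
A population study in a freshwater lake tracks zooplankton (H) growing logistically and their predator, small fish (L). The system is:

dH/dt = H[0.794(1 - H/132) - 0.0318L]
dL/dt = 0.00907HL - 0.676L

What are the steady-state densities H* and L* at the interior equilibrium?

From dL/dt = 0 with L > 0: 0.00907H* = 0.676, so H* = 74.5.
Substitute into dH/dt = 0: 0.794(1 - 74.5/132) = 0.0318L*.
The bracket is 0.435, giving L* = 0.346/0.0318 = 10.9.

H* ≈ 74.5, L* ≈ 10.9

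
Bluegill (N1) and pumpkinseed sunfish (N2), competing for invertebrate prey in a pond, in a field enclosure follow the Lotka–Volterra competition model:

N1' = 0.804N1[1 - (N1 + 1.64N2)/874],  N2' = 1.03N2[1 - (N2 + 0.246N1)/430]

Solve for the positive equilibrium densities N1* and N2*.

Setting both brackets to zero gives the nullclines N1 + 1.64N2 = 874 and 0.246N1 + N2 = 430.
Substituting N2 = 430 - 0.246N1 into the first: N1(1 - 1.64·0.246) = 874 - 1.64·430.
So N1* = 169/0.597 = 283, and then N2* = 430 - 0.246·283 = 360.

N1* ≈ 283, N2* ≈ 360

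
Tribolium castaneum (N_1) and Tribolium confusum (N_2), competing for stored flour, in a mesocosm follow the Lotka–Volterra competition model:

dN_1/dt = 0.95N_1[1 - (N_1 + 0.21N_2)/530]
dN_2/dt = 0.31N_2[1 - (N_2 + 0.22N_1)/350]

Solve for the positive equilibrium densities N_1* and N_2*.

Setting both brackets to zero gives the nullclines N_1 + 0.21N_2 = 530 and 0.22N_1 + N_2 = 350.
Substituting N_2 = 350 - 0.22N_1 into the first: N_1(1 - 0.21·0.22) = 530 - 0.21·350.
So N_1* = 456/0.954 = 479, and then N_2* = 350 - 0.22·479 = 245.

N_1* ≈ 479, N_2* ≈ 245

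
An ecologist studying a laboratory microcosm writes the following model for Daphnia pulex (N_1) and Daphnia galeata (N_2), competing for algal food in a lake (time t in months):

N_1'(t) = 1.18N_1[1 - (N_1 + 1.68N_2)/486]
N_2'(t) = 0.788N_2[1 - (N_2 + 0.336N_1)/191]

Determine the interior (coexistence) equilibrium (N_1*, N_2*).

N_1* ≈ 379, N_2* ≈ 63.6

Setting both brackets to zero gives the nullclines N_1 + 1.68N_2 = 486 and 0.336N_1 + N_2 = 191.
Substituting N_2 = 191 - 0.336N_1 into the first: N_1(1 - 1.68·0.336) = 486 - 1.68·191.
So N_1* = 165/0.436 = 379, and then N_2* = 191 - 0.336·379 = 63.6.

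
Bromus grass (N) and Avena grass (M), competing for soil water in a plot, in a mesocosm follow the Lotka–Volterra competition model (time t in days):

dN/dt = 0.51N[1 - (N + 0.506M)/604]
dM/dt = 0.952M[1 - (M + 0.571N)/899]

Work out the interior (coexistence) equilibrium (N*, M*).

Setting both brackets to zero gives the nullclines N + 0.506M = 604 and 0.571N + M = 899.
Substituting M = 899 - 0.571N into the first: N(1 - 0.506·0.571) = 604 - 0.506·899.
So N* = 149/0.711 = 210, and then M* = 899 - 0.571·210 = 779.

N* ≈ 210, M* ≈ 779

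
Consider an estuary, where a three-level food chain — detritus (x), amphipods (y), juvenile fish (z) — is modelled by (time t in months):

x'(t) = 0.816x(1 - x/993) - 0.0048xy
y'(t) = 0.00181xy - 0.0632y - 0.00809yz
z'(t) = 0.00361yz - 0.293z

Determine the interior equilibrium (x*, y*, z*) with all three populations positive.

x* ≈ 519, y* ≈ 81.2, z* ≈ 108

From dz/dt = 0: 0.00361y* = 0.293, so y* = 81.2.
From dx/dt = 0: 0.816(1 - x*/993) = 0.0048·81.2, giving x* = 993·(1 - 0.477) = 519.
From dy/dt = 0: 0.00181·519 - 0.0632 = 0.00809z*, so z* = 0.876/0.00809 = 108.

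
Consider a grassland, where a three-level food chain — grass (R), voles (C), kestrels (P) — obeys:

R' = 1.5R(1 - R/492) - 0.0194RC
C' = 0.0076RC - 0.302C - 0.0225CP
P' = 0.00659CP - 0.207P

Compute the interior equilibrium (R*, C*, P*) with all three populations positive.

From dP/dt = 0: 0.00659C* = 0.207, so C* = 31.4.
From dR/dt = 0: 1.5(1 - R*/492) = 0.0194·31.4, giving R* = 492·(1 - 0.406) = 292.
From dC/dt = 0: 0.0076·292 - 0.302 = 0.0225P*, so P* = 1.92/0.0225 = 85.3.

R* ≈ 292, C* ≈ 31.4, P* ≈ 85.3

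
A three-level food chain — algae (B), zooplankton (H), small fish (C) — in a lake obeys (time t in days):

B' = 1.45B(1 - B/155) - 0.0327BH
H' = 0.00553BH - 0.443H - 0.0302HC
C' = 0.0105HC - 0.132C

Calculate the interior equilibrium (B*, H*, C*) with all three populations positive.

From dC/dt = 0: 0.0105H* = 0.132, so H* = 12.6.
From dB/dt = 0: 1.45(1 - B*/155) = 0.0327·12.6, giving B* = 155·(1 - 0.284) = 111.
From dH/dt = 0: 0.00553·111 - 0.443 = 0.0302C*, so C* = 0.171/0.0302 = 5.67.

B* ≈ 111, H* ≈ 12.6, C* ≈ 5.67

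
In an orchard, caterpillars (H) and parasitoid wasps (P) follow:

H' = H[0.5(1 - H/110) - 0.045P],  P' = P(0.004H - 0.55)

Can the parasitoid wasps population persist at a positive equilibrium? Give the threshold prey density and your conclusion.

Threshold H = 138; K < 138, so no, the predator goes extinct.

The predator equation gives dP/dt > 0 only when H > 0.55/0.004 = 138.
Without the predator, H → K = 110. Since 110 < 138, the predator cannot invade.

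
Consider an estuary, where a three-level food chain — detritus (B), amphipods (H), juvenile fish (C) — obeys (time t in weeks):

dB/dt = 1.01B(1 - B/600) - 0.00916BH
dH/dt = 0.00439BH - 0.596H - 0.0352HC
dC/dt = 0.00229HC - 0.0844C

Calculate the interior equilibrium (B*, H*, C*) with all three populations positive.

From dC/dt = 0: 0.00229H* = 0.0844, so H* = 36.9.
From dB/dt = 0: 1.01(1 - B*/600) = 0.00916·36.9, giving B* = 600·(1 - 0.334) = 399.
From dH/dt = 0: 0.00439·399 - 0.596 = 0.0352C*, so C* = 1.16/0.0352 = 32.9.

B* ≈ 399, H* ≈ 36.9, C* ≈ 32.9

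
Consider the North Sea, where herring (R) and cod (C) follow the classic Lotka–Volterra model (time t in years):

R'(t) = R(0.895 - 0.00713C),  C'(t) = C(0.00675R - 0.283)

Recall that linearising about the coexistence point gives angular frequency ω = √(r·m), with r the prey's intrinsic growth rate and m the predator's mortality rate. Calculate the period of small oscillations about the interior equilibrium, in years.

Here r = 0.895 and m = 0.283, so r·m = 0.253.
ω = √0.253 = 0.503 per year, hence T = 2π/ω ≈ 12.5 years.

T ≈ 12.5 years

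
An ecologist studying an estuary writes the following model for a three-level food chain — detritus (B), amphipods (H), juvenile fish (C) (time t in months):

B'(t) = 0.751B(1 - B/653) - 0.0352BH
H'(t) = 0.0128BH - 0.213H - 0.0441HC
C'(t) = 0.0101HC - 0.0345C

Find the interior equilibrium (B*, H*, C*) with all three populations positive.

From dC/dt = 0: 0.0101H* = 0.0345, so H* = 3.42.
From dB/dt = 0: 0.751(1 - B*/653) = 0.0352·3.42, giving B* = 653·(1 - 0.16) = 548.
From dH/dt = 0: 0.0128·548 - 0.213 = 0.0441C*, so C* = 6.81/0.0441 = 154.

B* ≈ 548, H* ≈ 3.42, C* ≈ 154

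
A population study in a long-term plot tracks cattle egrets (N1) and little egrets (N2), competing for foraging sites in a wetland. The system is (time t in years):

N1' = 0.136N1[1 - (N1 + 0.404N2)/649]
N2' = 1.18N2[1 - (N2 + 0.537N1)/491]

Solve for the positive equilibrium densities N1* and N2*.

Setting both brackets to zero gives the nullclines N1 + 0.404N2 = 649 and 0.537N1 + N2 = 491.
Substituting N2 = 491 - 0.537N1 into the first: N1(1 - 0.404·0.537) = 649 - 0.404·491.
So N1* = 451/0.783 = 575, and then N2* = 491 - 0.537·575 = 182.

N1* ≈ 575, N2* ≈ 182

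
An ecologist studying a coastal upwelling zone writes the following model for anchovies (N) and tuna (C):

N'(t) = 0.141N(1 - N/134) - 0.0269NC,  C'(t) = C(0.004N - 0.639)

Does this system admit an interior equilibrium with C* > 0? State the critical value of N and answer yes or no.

Threshold N = 160; K < 160, so no, the predator goes extinct.

The predator equation gives dC/dt > 0 only when N > 0.639/0.004 = 160.
Without the predator, N → K = 134. Since 134 < 160, the predator cannot invade.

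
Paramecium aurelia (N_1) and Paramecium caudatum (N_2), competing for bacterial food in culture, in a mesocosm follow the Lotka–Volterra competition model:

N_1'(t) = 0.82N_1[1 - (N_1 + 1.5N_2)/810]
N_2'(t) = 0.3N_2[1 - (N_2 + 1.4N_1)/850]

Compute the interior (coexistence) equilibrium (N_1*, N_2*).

N_1* ≈ 423, N_2* ≈ 258

Setting both brackets to zero gives the nullclines N_1 + 1.5N_2 = 810 and 1.4N_1 + N_2 = 850.
Substituting N_2 = 850 - 1.4N_1 into the first: N_1(1 - 1.5·1.4) = 810 - 1.5·850.
So N_1* = -465/-1.1 = 423, and then N_2* = 850 - 1.4·423 = 258.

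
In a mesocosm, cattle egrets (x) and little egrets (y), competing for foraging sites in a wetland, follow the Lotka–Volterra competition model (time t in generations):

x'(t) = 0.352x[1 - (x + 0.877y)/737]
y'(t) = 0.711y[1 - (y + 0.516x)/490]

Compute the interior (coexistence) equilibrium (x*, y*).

Setting both brackets to zero gives the nullclines x + 0.877y = 737 and 0.516x + y = 490.
Substituting y = 490 - 0.516x into the first: x(1 - 0.877·0.516) = 737 - 0.877·490.
So x* = 307/0.547 = 561, and then y* = 490 - 0.516·561 = 200.

x* ≈ 561, y* ≈ 200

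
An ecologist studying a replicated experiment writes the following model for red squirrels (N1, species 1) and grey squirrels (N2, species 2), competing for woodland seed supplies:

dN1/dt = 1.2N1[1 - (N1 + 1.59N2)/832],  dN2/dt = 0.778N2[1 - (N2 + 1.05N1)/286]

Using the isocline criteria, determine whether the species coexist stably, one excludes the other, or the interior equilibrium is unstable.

Compare the nullcline intercepts: K1/α12 = 832/1.59 = 523 > K2 = 286; K2/α21 = 286/1.05 = 272 < K1 = 832.
Since the inequalities point opposite ways, species 1 can invade but species 2 cannot.

species 1 excludes species 2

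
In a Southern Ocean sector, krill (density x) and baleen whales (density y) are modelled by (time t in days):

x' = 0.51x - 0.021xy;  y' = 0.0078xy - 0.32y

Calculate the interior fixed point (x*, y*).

Set dy/dt = 0 with y > 0: 0.0078x - 0.32 = 0, so x* = 0.32/0.0078 = 41.
Set dx/dt = 0 with x > 0: 0.51 - 0.021y = 0, so y* = 0.51/0.021 = 24.3.

x* ≈ 41, y* ≈ 24.3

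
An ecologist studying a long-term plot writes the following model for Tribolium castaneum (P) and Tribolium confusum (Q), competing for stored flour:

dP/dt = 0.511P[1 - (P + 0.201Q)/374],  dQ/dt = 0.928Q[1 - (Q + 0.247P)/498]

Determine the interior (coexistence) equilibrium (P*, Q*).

Setting both brackets to zero gives the nullclines P + 0.201Q = 374 and 0.247P + Q = 498.
Substituting Q = 498 - 0.247P into the first: P(1 - 0.201·0.247) = 374 - 0.201·498.
So P* = 274/0.95 = 288, and then Q* = 498 - 0.247·288 = 427.

P* ≈ 288, Q* ≈ 427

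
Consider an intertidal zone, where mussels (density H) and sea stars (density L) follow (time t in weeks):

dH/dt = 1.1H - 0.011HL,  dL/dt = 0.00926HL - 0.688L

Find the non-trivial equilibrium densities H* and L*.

Set dL/dt = 0 with L > 0: 0.00926H - 0.688 = 0, so H* = 0.688/0.00926 = 74.3.
Set dH/dt = 0 with H > 0: 1.1 - 0.011L = 0, so L* = 1.1/0.011 = 100.

H* ≈ 74.3, L* ≈ 100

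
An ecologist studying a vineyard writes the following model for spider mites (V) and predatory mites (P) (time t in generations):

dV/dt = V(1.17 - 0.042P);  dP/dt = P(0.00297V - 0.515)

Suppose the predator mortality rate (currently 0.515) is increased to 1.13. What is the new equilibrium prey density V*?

V* ≈ 380

At the interior fixed point, setting dP/dt = 0 with P > 0 fixes V* = (predator death rate)/(VP coefficient) — independent of the other coefficients.
With the change, V* = 1.13/0.00297 = 380; it rises from 173.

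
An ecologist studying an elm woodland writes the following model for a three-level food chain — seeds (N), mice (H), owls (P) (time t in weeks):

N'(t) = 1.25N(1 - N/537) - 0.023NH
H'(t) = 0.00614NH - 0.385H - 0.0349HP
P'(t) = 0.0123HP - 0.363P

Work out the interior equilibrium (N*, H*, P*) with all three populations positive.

From dP/dt = 0: 0.0123H* = 0.363, so H* = 29.5.
From dN/dt = 0: 1.25(1 - N*/537) = 0.023·29.5, giving N* = 537·(1 - 0.543) = 245.
From dH/dt = 0: 0.00614·245 - 0.385 = 0.0349P*, so P* = 1.12/0.0349 = 32.1.

N* ≈ 245, H* ≈ 29.5, P* ≈ 32.1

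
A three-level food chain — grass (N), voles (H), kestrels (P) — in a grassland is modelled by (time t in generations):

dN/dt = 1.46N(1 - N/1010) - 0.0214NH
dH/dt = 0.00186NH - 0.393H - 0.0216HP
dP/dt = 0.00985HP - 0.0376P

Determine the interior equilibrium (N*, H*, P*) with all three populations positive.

From dP/dt = 0: 0.00985H* = 0.0376, so H* = 3.82.
From dN/dt = 0: 1.46(1 - N*/1010) = 0.0214·3.82, giving N* = 1010·(1 - 0.056) = 953.
From dH/dt = 0: 0.00186·953 - 0.393 = 0.0216P*, so P* = 1.38/0.0216 = 63.9.

N* ≈ 953, H* ≈ 3.82, P* ≈ 63.9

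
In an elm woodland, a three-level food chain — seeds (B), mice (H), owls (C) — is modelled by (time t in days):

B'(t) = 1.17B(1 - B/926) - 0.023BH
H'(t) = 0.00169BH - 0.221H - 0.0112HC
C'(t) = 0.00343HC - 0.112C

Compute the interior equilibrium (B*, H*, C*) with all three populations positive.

B* ≈ 332, H* ≈ 32.7, C* ≈ 30.3

From dC/dt = 0: 0.00343H* = 0.112, so H* = 32.7.
From dB/dt = 0: 1.17(1 - B*/926) = 0.023·32.7, giving B* = 926·(1 - 0.642) = 332.
From dH/dt = 0: 0.00169·332 - 0.221 = 0.0112C*, so C* = 0.339/0.0112 = 30.3.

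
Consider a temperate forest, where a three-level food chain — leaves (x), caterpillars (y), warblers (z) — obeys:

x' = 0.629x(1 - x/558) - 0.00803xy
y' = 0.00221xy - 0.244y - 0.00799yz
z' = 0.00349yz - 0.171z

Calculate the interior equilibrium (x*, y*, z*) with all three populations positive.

From dz/dt = 0: 0.00349y* = 0.171, so y* = 49.
From dx/dt = 0: 0.629(1 - x*/558) = 0.00803·49, giving x* = 558·(1 - 0.626) = 209.
From dy/dt = 0: 0.00221·209 - 0.244 = 0.00799z*, so z* = 0.218/0.00799 = 27.3.

x* ≈ 209, y* ≈ 49, z* ≈ 27.3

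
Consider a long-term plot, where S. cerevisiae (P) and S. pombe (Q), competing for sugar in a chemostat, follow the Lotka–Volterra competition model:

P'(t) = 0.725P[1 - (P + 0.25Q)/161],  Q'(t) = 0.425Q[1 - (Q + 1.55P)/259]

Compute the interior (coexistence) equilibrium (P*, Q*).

P* ≈ 157, Q* ≈ 15.4

Setting both brackets to zero gives the nullclines P + 0.25Q = 161 and 1.55P + Q = 259.
Substituting Q = 259 - 1.55P into the first: P(1 - 0.25·1.55) = 161 - 0.25·259.
So P* = 96.2/0.613 = 157, and then Q* = 259 - 1.55·157 = 15.4.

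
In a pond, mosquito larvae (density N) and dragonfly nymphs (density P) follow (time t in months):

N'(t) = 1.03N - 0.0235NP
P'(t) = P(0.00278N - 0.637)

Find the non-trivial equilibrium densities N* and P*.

Set dP/dt = 0 with P > 0: 0.00278N - 0.637 = 0, so N* = 0.637/0.00278 = 229.
Set dN/dt = 0 with N > 0: 1.03 - 0.0235P = 0, so P* = 1.03/0.0235 = 43.8.

N* ≈ 229, P* ≈ 43.8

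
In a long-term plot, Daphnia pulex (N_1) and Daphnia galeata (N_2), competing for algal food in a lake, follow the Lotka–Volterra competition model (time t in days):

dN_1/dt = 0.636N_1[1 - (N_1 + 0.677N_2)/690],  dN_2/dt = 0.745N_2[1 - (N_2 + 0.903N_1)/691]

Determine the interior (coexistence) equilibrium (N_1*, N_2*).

Setting both brackets to zero gives the nullclines N_1 + 0.677N_2 = 690 and 0.903N_1 + N_2 = 691.
Substituting N_2 = 691 - 0.903N_1 into the first: N_1(1 - 0.677·0.903) = 690 - 0.677·691.
So N_1* = 222/0.389 = 572, and then N_2* = 691 - 0.903·572 = 175.

N_1* ≈ 572, N_2* ≈ 175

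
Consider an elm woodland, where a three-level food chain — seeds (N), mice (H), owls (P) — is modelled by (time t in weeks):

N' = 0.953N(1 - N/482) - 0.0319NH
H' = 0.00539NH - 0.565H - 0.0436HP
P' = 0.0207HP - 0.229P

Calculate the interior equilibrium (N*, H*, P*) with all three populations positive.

From dP/dt = 0: 0.0207H* = 0.229, so H* = 11.1.
From dN/dt = 0: 0.953(1 - N*/482) = 0.0319·11.1, giving N* = 482·(1 - 0.37) = 304.
From dH/dt = 0: 0.00539·304 - 0.565 = 0.0436P*, so P* = 1.07/0.0436 = 24.6.

N* ≈ 304, H* ≈ 11.1, P* ≈ 24.6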